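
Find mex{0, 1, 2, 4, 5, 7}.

3

The values 0, 1, 2 are all present; 3 is the first non-negative integer missing from the set.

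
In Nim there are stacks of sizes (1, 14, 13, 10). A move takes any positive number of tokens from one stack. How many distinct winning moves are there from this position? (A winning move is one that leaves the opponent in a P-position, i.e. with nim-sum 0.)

Bitwise XOR of the heap sizes:
  0001  (1)
  1110  (14)
  1101  (13)
  1010  (10)
  ----
  1000  (8)
The overall nim-sum is X = 8. A stack of size p has a winning move iff p XOR X < p (reduce it to p XOR X).
  1: 1 XOR 8 = 9 ≥ 1 — no move.
  14: 14 XOR 8 = 6 < 14 — winning move (to 6).
  13: 13 XOR 8 = 5 < 13 — winning move (to 5).
  10: 10 XOR 8 = 2 < 10 — winning move (to 2).
That gives 3 winning moves.

3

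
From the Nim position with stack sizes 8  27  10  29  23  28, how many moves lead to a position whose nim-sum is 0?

Write each in binary and XOR column by column:
  01000  (8)
  11011  (27)
  01010  (10)
  11101  (29)
  10111  (23)
  11100  (28)
  -----
  01111  (15)
The overall nim-sum is X = 15. A stack of size p has a winning move iff p XOR X < p (reduce it to p XOR X).
  8: 8 XOR 15 = 7 < 8 — winning move (to 7).
  27: 27 XOR 15 = 20 < 27 — winning move (to 20).
  10: 10 XOR 15 = 5 < 10 — winning move (to 5).
  29: 29 XOR 15 = 18 < 29 — winning move (to 18).
  23: 23 XOR 15 = 24 ≥ 23 — no move.
  28: 28 XOR 15 = 19 < 28 — winning move (to 19).
That gives 5 winning moves.

5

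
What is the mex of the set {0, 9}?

0 is in the set but 1 is not, so the mex is 1.

1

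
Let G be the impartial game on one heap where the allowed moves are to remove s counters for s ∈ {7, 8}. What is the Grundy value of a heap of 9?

1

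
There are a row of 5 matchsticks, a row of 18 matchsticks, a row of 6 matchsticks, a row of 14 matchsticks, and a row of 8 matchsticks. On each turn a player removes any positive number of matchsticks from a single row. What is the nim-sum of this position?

23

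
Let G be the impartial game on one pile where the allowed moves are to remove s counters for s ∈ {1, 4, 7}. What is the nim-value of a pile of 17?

Compute g(0), g(1), … for moves {1, 4, 7}:
k:     0  1  2  3  4  5  6  7  8  9 10 11 12 13 14 15 16 17
g(k):  0  1  0  1  2  0  1  2  0  1  0  1  2  0  1  2  0  1
So g(17) = 1.

1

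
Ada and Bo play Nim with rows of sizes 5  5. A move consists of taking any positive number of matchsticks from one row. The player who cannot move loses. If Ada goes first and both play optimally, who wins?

Nim-sum: 5 ^ 5 = 0.
The nim-sum is 0, so this is a P-position: the player to move is in a losing position under optimal play; Ada is about to move from it and so loses — Bo wins.

Bo wins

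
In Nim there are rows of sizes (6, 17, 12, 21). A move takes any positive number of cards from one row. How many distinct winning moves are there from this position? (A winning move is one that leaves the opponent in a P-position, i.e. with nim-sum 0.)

Compute the nim-sum pairwise:
6 ⊕ 17 = 23
23 ⊕ 12 = 27
27 ⊕ 21 = 14
The overall nim-sum is X = 14. A row of size p has a winning move iff p XOR X < p (reduce it to p XOR X).
  6: 6 XOR 14 = 8 ≥ 6 — no move.
  17: 17 XOR 14 = 31 ≥ 17 — no move.
  12: 12 XOR 14 = 2 < 12 — winning move (to 2).
  21: 21 XOR 14 = 27 ≥ 21 — no move.
That gives 1 winning move.

1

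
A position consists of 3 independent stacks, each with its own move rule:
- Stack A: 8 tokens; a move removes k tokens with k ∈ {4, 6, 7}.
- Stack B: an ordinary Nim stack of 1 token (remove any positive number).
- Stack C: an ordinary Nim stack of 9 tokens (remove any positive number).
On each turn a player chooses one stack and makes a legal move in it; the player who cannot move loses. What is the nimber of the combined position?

For stack A, compute g(0), g(1), … with moves {4, 6, 7}:
k:     0  1  2  3  4  5  6  7  8
g(k):  0  0  0  0  1  1  1  1  2
So g(8) = 2.
Stack B is a plain Nim stack of size 1, so its Grundy value is 1.
Stack C is a plain Nim stack of size 9, so its Grundy value is 9.
By the Sprague-Grundy theorem, the Grundy value of a sum of independent games is the XOR of the component values.
Combined value = 2 XOR 1 XOR 9 = 10.

10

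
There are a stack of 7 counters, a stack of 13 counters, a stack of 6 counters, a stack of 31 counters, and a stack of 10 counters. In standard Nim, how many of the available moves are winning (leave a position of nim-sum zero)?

Compute the nim-sum pairwise:
7 XOR 13 = 10
10 XOR 6 = 12
12 XOR 31 = 19
19 XOR 10 = 25
The overall nim-sum is X = 25. A stack of size p has a winning move iff p XOR X < p (reduce it to p XOR X).
  7: 7 XOR 25 = 30 ≥ 7 — no move.
  13: 13 XOR 25 = 20 ≥ 13 — no move.
  6: 6 XOR 25 = 31 ≥ 6 — no move.
  31: 31 XOR 25 = 6 < 31 — winning move (to 6).
  10: 10 XOR 25 = 19 ≥ 10 — no move.
That gives 1 winning move.

1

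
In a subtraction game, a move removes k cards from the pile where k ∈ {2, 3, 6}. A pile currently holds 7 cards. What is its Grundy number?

Grundy values for subtraction set {2, 3, 6}:
k:     0  1  2  3  4  5  6  7
g(k):  0  0  1  1  2  0  3  1
So g(7) = 1.

1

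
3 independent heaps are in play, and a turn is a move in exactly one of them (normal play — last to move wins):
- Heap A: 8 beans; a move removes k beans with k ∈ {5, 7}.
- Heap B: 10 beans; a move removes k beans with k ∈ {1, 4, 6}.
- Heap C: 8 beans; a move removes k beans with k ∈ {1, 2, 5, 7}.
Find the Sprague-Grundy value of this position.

For heap A, compute g(0), g(1), … with moves {5, 7}:
k:     0  1  2  3  4  5  6  7  8
g(k):  0  0  0  0  0  1  1  1  1
So g(8) = 1.
Build the Grundy sequence for heap B with g(k) = mex{g(k−s) : s ∈ {1, 4, 6}, s ≤ k}:
g(0) = mex{} = 0
g(1) = mex{0} = 1
g(2) = mex{1} = 0
g(3) = mex{0} = 1
g(4) = mex{0,1} = 2
g(5) = mex{1,2} = 0
g(6) = mex{0} = 1
g(7) = mex{1} = 0
g(8) = mex{0,2} = 1
g(9) = mex{0,1} = 2
g(10) = mex{1,2} = 0
So g(10) = 0.
Grundy values for heap C (subtraction set {1, 2, 5, 7}):
k:     0  1  2  3  4  5  6  7  8
g(k):  0  1  2  0  1  2  0  1  2
So g(8) = 2.
By the Sprague-Grundy theorem, the Grundy value of a sum of independent games is the XOR of the component values.
Combined value = 1 XOR 0 XOR 2 = 3.

3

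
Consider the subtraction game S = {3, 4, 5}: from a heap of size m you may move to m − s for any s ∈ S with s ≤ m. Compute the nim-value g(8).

0

Grundy values for subtraction set {3, 4, 5}:
g(0) = mex{} = 0
g(1) = mex{} = 0
g(2) = mex{} = 0
g(3) = mex{0} = 1
g(4) = mex{0} = 1
g(5) = mex{0} = 1
g(6) = mex{0,1} = 2
g(7) = mex{0,1} = 2
g(8) = mex{1} = 0
So g(8) = 0.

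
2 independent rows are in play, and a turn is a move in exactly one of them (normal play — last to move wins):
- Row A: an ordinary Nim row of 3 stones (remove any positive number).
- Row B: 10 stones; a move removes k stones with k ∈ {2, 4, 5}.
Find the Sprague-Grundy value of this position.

2

Row A is a plain Nim row of size 3, so its Grundy value is 3.
For row B, compute g(0), g(1), … with moves {2, 4, 5}:
k:     0  1  2  3  4  5  6  7  8  9 10
g(k):  0  0  1  1  2  2  3  0  0  1  1
So g(10) = 1.
The value of a disjunctive sum is the nim-sum of the parts.
Combined value = 3 XOR 1 = 2.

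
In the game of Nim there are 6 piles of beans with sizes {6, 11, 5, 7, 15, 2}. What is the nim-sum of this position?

2

Nim-sum: 6 ^ 11 ^ 5 ^ 7 ^ 15 ^ 2 = 2.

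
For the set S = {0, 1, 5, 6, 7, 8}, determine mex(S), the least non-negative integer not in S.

2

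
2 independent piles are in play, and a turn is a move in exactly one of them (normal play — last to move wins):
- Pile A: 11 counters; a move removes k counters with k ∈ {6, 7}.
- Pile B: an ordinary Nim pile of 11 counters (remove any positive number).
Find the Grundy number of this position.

10

Build the Grundy sequence for pile A with g(k) = mex{g(k−s) : s ∈ {6, 7}, s ≤ k}:
g(0) = mex{} = 0
g(1) = mex{} = 0
g(2) = mex{} = 0
g(3) = mex{} = 0
g(4) = mex{} = 0
g(5) = mex{} = 0
g(6) = mex{0} = 1
g(7) = mex{0} = 1
g(8) = mex{0} = 1
g(9) = mex{0} = 1
g(10) = mex{0} = 1
g(11) = mex{0} = 1
So g(11) = 1.
Pile B is a plain Nim pile of size 11, so its Grundy value is 11.
The value of a disjunctive sum is the nim-sum of the parts.
Combined value = 1 ⊕ 11 = 10.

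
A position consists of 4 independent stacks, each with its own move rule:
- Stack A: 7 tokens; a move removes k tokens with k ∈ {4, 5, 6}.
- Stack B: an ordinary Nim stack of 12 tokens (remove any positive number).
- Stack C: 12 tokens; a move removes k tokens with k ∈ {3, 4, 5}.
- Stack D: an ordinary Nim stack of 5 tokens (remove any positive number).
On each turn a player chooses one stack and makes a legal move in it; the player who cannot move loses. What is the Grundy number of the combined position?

Grundy values for stack A (subtraction set {4, 5, 6}):
k:     0  1  2  3  4  5  6  7
g(k):  0  0  0  0  1  1  1  1
So g(7) = 1.
Stack B is a plain Nim stack of size 12, so its Grundy value is 12.
For stack C, compute g(0), g(1), … with moves {3, 4, 5}:
k:     0  1  2  3  4  5  6  7  8  9 10 11 12
g(k):  0  0  0  1  1  1  2  2  0  0  0  1  1
So g(12) = 1.
Stack D is a plain Nim stack of size 5, so its Grundy value is 5.
By the Sprague-Grundy theorem, the Grundy value of a sum of independent games is the XOR of the component values.
Combined value = 1 ⊕ 12 ⊕ 1 ⊕ 5 = 9.

9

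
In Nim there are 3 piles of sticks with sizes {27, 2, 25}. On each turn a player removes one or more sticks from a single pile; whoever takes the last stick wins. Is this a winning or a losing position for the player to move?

Compute the nim-sum pairwise:
27 ⊕ 2 = 25
25 ⊕ 25 = 0
The nim-sum is 0, so this is a P-position: the player to move is in a losing position under optimal play.

Losing position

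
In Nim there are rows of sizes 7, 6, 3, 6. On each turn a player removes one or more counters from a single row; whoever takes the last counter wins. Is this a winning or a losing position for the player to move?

Compute the nim-sum pairwise:
7 ⊕ 6 = 1
1 ⊕ 3 = 2
2 ⊕ 6 = 4
The nim-sum is 4 ≠ 0, so this is an N-position: the player to move can win.

Winning position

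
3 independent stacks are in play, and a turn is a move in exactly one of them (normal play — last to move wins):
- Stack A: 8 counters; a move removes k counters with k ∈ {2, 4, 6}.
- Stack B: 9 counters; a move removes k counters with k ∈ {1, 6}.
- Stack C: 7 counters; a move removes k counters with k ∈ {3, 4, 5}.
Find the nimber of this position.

For stack A, compute g(0), g(1), … with moves {2, 4, 6}:
g(0) = mex{} = 0
g(1) = mex{} = 0
g(2) = mex{0} = 1
g(3) = mex{0} = 1
g(4) = mex{0,1} = 2
g(5) = mex{0,1} = 2
g(6) = mex{0,1,2} = 3
g(7) = mex{0,1,2} = 3
g(8) = mex{1,2,3} = 0
So g(8) = 0.
Grundy values for stack B (subtraction set {1, 6}):
g(0) = mex{} = 0
g(1) = mex{0} = 1
g(2) = mex{1} = 0
g(3) = mex{0} = 1
g(4) = mex{1} = 0
g(5) = mex{0} = 1
g(6) = mex{0,1} = 2
g(7) = mex{1,2} = 0
g(8) = mex{0} = 1
g(9) = mex{1} = 0
So g(9) = 0.
For stack C, compute g(0), g(1), … with moves {3, 4, 5}:
k:     0  1  2  3  4  5  6  7
g(k):  0  0  0  1  1  1  2  2
So g(7) = 2.
The value of a disjunctive sum is the nim-sum of the parts.
Combined value = 0 XOR 0 XOR 2 = 2.

2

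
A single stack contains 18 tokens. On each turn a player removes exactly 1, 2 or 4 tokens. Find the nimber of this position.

0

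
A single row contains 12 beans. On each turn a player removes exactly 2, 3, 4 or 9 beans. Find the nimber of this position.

0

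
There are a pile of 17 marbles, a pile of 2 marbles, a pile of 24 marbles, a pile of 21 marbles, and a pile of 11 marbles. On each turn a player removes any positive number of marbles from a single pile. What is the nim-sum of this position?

Nim-sum: 17 ^ 2 ^ 24 ^ 21 ^ 11 = 21.

21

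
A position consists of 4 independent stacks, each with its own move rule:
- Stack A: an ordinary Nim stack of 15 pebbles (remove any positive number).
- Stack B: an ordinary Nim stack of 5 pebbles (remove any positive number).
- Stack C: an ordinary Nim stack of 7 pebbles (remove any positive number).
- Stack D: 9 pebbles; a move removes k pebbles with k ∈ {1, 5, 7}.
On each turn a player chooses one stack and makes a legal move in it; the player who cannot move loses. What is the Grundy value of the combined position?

Stack A is a plain Nim stack of size 15, so its Grundy value is 15.
Stack B is a plain Nim stack of size 5, so its Grundy value is 5.
Stack C is a plain Nim stack of size 7, so its Grundy value is 7.
For stack D, compute g(0), g(1), … with moves {1, 5, 7}:
k:     0  1  2  3  4  5  6  7  8  9
g(k):  0  1  0  1  0  1  0  1  0  1
So g(9) = 1.
By the Sprague-Grundy theorem, the Grundy value of a sum of independent games is the XOR of the component values.
Combined value = 15 XOR 5 XOR 7 XOR 1 = 12.

12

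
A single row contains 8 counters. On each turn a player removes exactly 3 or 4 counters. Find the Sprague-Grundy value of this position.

0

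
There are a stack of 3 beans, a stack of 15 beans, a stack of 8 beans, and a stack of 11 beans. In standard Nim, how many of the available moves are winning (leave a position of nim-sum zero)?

3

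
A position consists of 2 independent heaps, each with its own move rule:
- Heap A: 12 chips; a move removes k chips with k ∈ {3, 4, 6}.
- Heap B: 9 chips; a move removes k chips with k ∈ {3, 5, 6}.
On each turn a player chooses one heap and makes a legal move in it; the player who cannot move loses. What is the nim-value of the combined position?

1

For heap A, compute g(0), g(1), … with moves {3, 4, 6}:
k:     0  1  2  3  4  5  6  7  8  9 10 11 12
g(k):  0  0  0  1  1  1  2  2  2  0  0  0  1
So g(12) = 1.
Grundy values for heap B (subtraction set {3, 5, 6}):
k:     0  1  2  3  4  5  6  7  8  9
g(k):  0  0  0  1  1  1  2  2  2  0
So g(9) = 0.
The value of a disjunctive sum is the nim-sum of the parts.
Combined value = 1 ⊕ 0 = 1.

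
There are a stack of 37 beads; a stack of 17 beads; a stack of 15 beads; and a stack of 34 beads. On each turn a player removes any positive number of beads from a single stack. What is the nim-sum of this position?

Write each in binary and XOR column by column:
  100101  (37)
  010001  (17)
  001111  (15)
  100010  (34)
  ------
  011001  (25)

25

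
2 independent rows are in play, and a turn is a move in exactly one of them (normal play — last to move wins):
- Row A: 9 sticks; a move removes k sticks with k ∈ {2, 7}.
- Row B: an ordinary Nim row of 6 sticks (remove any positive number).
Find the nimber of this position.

6

Grundy values for row A (subtraction set {2, 7}):
g(0) = mex{} = 0
g(1) = mex{} = 0
g(2) = mex{0} = 1
g(3) = mex{0} = 1
g(4) = mex{1} = 0
g(5) = mex{1} = 0
g(6) = mex{0} = 1
g(7) = mex{0} = 1
g(8) = mex{0,1} = 2
g(9) = mex{1} = 0
So g(9) = 0.
Row B is a plain Nim row of size 6, so its Grundy value is 6.
The value of a disjunctive sum is the nim-sum of the parts.
Combined value = 0 XOR 6 = 6.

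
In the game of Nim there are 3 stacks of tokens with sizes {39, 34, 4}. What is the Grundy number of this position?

Bitwise XOR of the heap sizes:
  100111  (39)
  100010  (34)
  000100  (4)
  ------
  000001  (1)

1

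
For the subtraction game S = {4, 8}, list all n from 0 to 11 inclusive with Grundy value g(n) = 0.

0, 1, 2, 3

Grundy values for subtraction set {4, 8}:
g(0) = mex{} = 0
g(1) = mex{} = 0
g(2) = mex{} = 0
g(3) = mex{} = 0
g(4) = mex{0} = 1
g(5) = mex{0} = 1
g(6) = mex{0} = 1
g(7) = mex{0} = 1
g(8) = mex{0,1} = 2
g(9) = mex{0,1} = 2
g(10) = mex{0,1} = 2
g(11) = mex{0,1} = 2
The P-positions (g = 0) in 0..11 are 0, 1, 2, 3.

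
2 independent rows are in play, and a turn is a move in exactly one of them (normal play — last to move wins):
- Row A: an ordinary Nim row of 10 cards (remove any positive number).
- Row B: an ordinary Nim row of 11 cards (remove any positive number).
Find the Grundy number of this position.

1

Row A is a plain Nim row of size 10, so its Grundy value is 10.
Row B is a plain Nim row of size 11, so its Grundy value is 11.
The value of a disjunctive sum is the nim-sum of the parts.
Combined value = 10 ⊕ 11 = 1.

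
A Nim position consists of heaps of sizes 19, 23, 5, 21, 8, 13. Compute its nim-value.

17

Compute the nim-sum pairwise:
19 ⊕ 23 = 4
4 ⊕ 5 = 1
1 ⊕ 21 = 20
20 ⊕ 8 = 28
28 ⊕ 13 = 17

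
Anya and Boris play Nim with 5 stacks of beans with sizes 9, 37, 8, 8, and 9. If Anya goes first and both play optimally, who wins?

Compute the nim-sum pairwise:
9 XOR 37 = 44
44 XOR 8 = 36
36 XOR 8 = 44
44 XOR 9 = 37
The nim-sum is 37 ≠ 0, so this is an N-position: the player to move can win; Anya has a winning move.

Anya wins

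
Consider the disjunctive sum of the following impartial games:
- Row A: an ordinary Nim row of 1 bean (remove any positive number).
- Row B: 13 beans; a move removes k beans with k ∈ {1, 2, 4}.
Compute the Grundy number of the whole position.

0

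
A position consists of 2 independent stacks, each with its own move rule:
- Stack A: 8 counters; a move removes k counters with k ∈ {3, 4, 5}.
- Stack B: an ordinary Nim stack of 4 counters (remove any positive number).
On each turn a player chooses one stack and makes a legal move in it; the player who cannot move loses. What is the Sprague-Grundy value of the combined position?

For stack A, compute g(0), g(1), … with moves {3, 4, 5}:
g(0) = mex{} = 0
g(1) = mex{} = 0
g(2) = mex{} = 0
g(3) = mex{0} = 1
g(4) = mex{0} = 1
g(5) = mex{0} = 1
g(6) = mex{0,1} = 2
g(7) = mex{0,1} = 2
g(8) = mex{1} = 0
So g(8) = 0.
Stack B is a plain Nim stack of size 4, so its Grundy value is 4.
By the Sprague-Grundy theorem, the Grundy value of a sum of independent games is the XOR of the component values.
Combined value = 0 ⊕ 4 = 4.

4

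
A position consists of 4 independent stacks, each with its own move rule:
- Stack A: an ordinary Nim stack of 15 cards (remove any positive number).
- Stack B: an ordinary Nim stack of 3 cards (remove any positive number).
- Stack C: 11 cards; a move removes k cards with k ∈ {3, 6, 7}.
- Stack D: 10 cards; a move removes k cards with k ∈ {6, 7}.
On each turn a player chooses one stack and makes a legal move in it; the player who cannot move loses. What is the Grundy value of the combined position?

Stack A is a plain Nim stack of size 15, so its Grundy value is 15.
Stack B is a plain Nim stack of size 3, so its Grundy value is 3.
For stack C, compute g(0), g(1), … with moves {3, 6, 7}:
k:     0  1  2  3  4  5  6  7  8  9 10 11
g(k):  0  0  0  1  1  1  2  2  2  3  0  0
So g(11) = 0.
Build the Grundy sequence for stack D with g(k) = mex{g(k−s) : s ∈ {6, 7}, s ≤ k}:
g(0) = mex{} = 0
g(1) = mex{} = 0
g(2) = mex{} = 0
g(3) = mex{} = 0
g(4) = mex{} = 0
g(5) = mex{} = 0
g(6) = mex{0} = 1
g(7) = mex{0} = 1
g(8) = mex{0} = 1
g(9) = mex{0} = 1
g(10) = mex{0} = 1
So g(10) = 1.
The value of a disjunctive sum is the nim-sum of the parts.
Combined value = 15 ⊕ 3 ⊕ 0 ⊕ 1 = 13.

13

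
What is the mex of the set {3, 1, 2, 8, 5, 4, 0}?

The values 0, 1, 2, 3, 4, 5 are all present; 6 is the first non-negative integer missing from the set.

6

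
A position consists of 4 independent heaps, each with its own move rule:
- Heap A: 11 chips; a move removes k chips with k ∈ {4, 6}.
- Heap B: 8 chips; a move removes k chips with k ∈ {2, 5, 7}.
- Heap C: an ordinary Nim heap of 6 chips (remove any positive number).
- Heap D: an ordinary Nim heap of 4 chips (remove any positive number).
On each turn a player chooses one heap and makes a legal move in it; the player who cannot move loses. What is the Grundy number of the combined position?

Build the Grundy sequence for heap A with g(k) = mex{g(k−s) : s ∈ {4, 6}, s ≤ k}:
k:     0  1  2  3  4  5  6  7  8  9 10 11
g(k):  0  0  0  0  1  1  1  1  2  2  0  0
So g(11) = 0.
Build the Grundy sequence for heap B with g(k) = mex{g(k−s) : s ∈ {2, 5, 7}, s ≤ k}:
g(0) = mex{} = 0
g(1) = mex{} = 0
g(2) = mex{0} = 1
g(3) = mex{0} = 1
g(4) = mex{1} = 0
g(5) = mex{0,1} = 2
g(6) = mex{0} = 1
g(7) = mex{0,1,2} = 3
g(8) = mex{0,1} = 2
So g(8) = 2.
Heap C is a plain Nim heap of size 6, so its Grundy value is 6.
Heap D is a plain Nim heap of size 4, so its Grundy value is 4.
The value of a disjunctive sum is the nim-sum of the parts.
Combined value = 0 XOR 2 XOR 6 XOR 4 = 0.

0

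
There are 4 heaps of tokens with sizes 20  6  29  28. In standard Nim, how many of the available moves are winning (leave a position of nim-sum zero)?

Nim-sum: 20 XOR 6 XOR 29 XOR 28 = 19.
The overall nim-sum is X = 19. A heap of size p has a winning move iff p XOR X < p (reduce it to p XOR X).
  20: 20 XOR 19 = 7 < 20 — winning move (to 7).
  6: 6 XOR 19 = 21 ≥ 6 — no move.
  29: 29 XOR 19 = 14 < 29 — winning move (to 14).
  28: 28 XOR 19 = 15 < 28 — winning move (to 15).
That gives 3 winning moves.

3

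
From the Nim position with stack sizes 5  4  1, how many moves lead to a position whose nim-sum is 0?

0

In binary:
  101  (5)
  100  (4)
  001  (1)
  ---
  000  (0)
The nim-sum is already 0, so every move leaves a nonzero nim-sum — there are no winning moves.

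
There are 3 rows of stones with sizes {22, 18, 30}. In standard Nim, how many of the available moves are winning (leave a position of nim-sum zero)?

In binary:
  10110  (22)
  10010  (18)
  11110  (30)
  -----
  11010  (26)
The overall nim-sum is X = 26. A row of size p has a winning move iff p XOR X < p (reduce it to p XOR X).
  22: 22 XOR 26 = 12 < 22 — winning move (to 12).
  18: 18 XOR 26 = 8 < 18 — winning move (to 8).
  30: 30 XOR 26 = 4 < 30 — winning move (to 4).
That gives 3 winning moves.

3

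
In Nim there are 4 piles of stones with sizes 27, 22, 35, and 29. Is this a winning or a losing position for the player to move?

Nim-sum: 27 ^ 22 ^ 35 ^ 29 = 51.
The nim-sum is 51 ≠ 0, so this is an N-position: the player to move can win.

Winning position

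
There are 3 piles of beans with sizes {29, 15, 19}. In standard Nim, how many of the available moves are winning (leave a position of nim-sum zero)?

Compute the nim-sum pairwise:
29 XOR 15 = 18
18 XOR 19 = 1
The overall nim-sum is X = 1. A pile of size p has a winning move iff p XOR X < p (reduce it to p XOR X).
  29: 29 XOR 1 = 28 < 29 — winning move (to 28).
  15: 15 XOR 1 = 14 < 15 — winning move (to 14).
  19: 19 XOR 1 = 18 < 19 — winning move (to 18).
That gives 3 winning moves.

3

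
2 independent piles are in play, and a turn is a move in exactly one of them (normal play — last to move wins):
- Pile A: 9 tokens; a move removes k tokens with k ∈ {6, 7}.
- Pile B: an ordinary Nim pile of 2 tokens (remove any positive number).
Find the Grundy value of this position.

For pile A, compute g(0), g(1), … with moves {6, 7}:
g(0) = mex{} = 0
g(1) = mex{} = 0
g(2) = mex{} = 0
g(3) = mex{} = 0
g(4) = mex{} = 0
g(5) = mex{} = 0
g(6) = mex{0} = 1
g(7) = mex{0} = 1
g(8) = mex{0} = 1
g(9) = mex{0} = 1
So g(9) = 1.
Pile B is a plain Nim pile of size 2, so its Grundy value is 2.
By the Sprague-Grundy theorem, the Grundy value of a sum of independent games is the XOR of the component values.
Combined value = 1 XOR 2 = 3.

3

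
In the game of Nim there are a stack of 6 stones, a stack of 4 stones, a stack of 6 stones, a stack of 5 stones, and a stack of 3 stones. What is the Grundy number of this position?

2

Write each in binary and XOR column by column:
  110  (6)
  100  (4)
  110  (6)
  101  (5)
  011  (3)
  ---
  010  (2)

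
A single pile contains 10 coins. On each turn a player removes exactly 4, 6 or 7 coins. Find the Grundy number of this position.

Grundy values for subtraction set {4, 6, 7}:
k:     0  1  2  3  4  5  6  7  8  9 10
g(k):  0  0  0  0  1  1  1  1  2  2  2
So g(10) = 2.

2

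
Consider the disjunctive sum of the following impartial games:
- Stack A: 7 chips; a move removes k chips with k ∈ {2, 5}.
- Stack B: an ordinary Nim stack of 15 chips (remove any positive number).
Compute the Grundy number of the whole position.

For stack A, compute g(0), g(1), … with moves {2, 5}:
g(0) = mex{} = 0
g(1) = mex{} = 0
g(2) = mex{0} = 1
g(3) = mex{0} = 1
g(4) = mex{1} = 0
g(5) = mex{0,1} = 2
g(6) = mex{0} = 1
g(7) = mex{1,2} = 0
So g(7) = 0.
Stack B is a plain Nim stack of size 15, so its Grundy value is 15.
By the Sprague-Grundy theorem, the Grundy value of a sum of independent games is the XOR of the component values.
Combined value = 0 XOR 15 = 15.

15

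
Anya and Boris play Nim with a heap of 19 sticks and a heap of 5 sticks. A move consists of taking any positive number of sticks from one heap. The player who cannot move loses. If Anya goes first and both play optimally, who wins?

Nim-sum: 19 XOR 5 = 22.
The nim-sum is 22 ≠ 0, so this is an N-position: the player to move can win; Anya has a winning move.

Anya wins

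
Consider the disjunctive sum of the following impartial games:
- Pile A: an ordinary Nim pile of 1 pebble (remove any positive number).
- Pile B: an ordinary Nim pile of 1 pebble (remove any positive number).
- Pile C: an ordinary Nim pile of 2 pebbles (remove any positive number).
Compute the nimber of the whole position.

2

Pile A is a plain Nim pile of size 1, so its Grundy value is 1.
Pile B is a plain Nim pile of size 1, so its Grundy value is 1.
Pile C is a plain Nim pile of size 2, so its Grundy value is 2.
The value of a disjunctive sum is the nim-sum of the parts.
Combined value = 1 ⊕ 1 ⊕ 2 = 2.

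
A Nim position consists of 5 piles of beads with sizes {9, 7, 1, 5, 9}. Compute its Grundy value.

3

Compute the nim-sum pairwise:
9 ^ 7 = 14
14 ^ 1 = 15
15 ^ 5 = 10
10 ^ 9 = 3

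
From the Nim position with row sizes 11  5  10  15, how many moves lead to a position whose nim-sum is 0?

3

Nim-sum: 11 ⊕ 5 ⊕ 10 ⊕ 15 = 11.
The overall nim-sum is X = 11. A row of size p has a winning move iff p XOR X < p (reduce it to p XOR X).
  11: 11 XOR 11 = 0 < 11 — winning move (to 0).
  5: 5 XOR 11 = 14 ≥ 5 — no move.
  10: 10 XOR 11 = 1 < 10 — winning move (to 1).
  15: 15 XOR 11 = 4 < 15 — winning move (to 4).
That gives 3 winning moves.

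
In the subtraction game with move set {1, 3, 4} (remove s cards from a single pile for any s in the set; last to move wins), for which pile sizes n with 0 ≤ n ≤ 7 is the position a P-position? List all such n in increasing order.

Compute g(0), g(1), … for moves {1, 3, 4}:
k:     0  1  2  3  4  5  6  7
g(k):  0  1  0  1  2  3  2  0
The P-positions (g = 0) in 0..7 are 0, 2, 7.

0, 2, 7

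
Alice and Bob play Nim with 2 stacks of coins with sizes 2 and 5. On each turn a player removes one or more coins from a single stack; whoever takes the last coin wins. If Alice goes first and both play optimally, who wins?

Alice wins

Compute the nim-sum pairwise:
2 ^ 5 = 7
The nim-sum is 7 ≠ 0, so this is an N-position: the player to move can win; Alice has a winning move.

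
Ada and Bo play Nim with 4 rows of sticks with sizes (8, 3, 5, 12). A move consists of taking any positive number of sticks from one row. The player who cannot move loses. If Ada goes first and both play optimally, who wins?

Nim-sum: 8 ⊕ 3 ⊕ 5 ⊕ 12 = 2.
The nim-sum is 2 ≠ 0, so this is an N-position: the player to move can win; Ada has a winning move.

Ada wins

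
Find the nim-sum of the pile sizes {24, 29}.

5

Nim-sum: 24 ⊕ 29 = 5.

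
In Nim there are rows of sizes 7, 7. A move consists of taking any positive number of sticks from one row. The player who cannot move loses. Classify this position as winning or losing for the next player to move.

Nim-sum: 7 ^ 7 = 0.
The nim-sum is 0, so this is a P-position: the player to move is in a losing position under optimal play.

Losing position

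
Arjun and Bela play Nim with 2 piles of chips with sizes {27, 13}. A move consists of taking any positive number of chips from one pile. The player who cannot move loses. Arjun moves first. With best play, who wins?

Compute the nim-sum pairwise:
27 ⊕ 13 = 22
The nim-sum is 22 ≠ 0, so this is an N-position: the player to move can win; Arjun has a winning move.

Arjun wins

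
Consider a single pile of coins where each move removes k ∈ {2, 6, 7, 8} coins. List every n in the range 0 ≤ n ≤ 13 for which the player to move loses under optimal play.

0, 1, 4, 5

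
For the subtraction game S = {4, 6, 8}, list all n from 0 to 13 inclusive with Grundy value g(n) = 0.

0, 1, 2, 3, 12, 13

Compute g(0), g(1), … for moves {4, 6, 8}:
k:     0  1  2  3  4  5  6  7  8  9 10 11 12 13
g(k):  0  0  0  0  1  1  1  1  2  2  2  2  0  0
The P-positions (g = 0) in 0..13 are 0, 1, 2, 3, 12, 13.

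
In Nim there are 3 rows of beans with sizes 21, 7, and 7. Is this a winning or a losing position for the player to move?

Nim-sum: 21 ^ 7 ^ 7 = 21.
The nim-sum is 21 ≠ 0, so this is an N-position: the player to move can win.

Winning position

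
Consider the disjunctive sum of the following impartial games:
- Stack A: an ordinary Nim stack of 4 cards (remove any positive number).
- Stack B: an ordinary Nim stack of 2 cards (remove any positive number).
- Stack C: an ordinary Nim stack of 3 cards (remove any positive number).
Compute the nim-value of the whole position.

Stack A is a plain Nim stack of size 4, so its Grundy value is 4.
Stack B is a plain Nim stack of size 2, so its Grundy value is 2.
Stack C is a plain Nim stack of size 3, so its Grundy value is 3.
By the Sprague-Grundy theorem, the Grundy value of a sum of independent games is the XOR of the component values.
Combined value = 4 XOR 2 XOR 3 = 5.

5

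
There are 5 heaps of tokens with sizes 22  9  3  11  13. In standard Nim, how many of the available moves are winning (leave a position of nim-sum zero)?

Write each in binary and XOR column by column:
  10110  (22)
  01001  (9)
  00011  (3)
  01011  (11)
  01101  (13)
  -----
  11010  (26)
The overall nim-sum is X = 26. A heap of size p has a winning move iff p XOR X < p (reduce it to p XOR X).
  22: 22 XOR 26 = 12 < 22 — winning move (to 12).
  9: 9 XOR 26 = 19 ≥ 9 — no move.
  3: 3 XOR 26 = 25 ≥ 3 — no move.
  11: 11 XOR 26 = 17 ≥ 11 — no move.
  13: 13 XOR 26 = 23 ≥ 13 — no move.
That gives 1 winning move.

1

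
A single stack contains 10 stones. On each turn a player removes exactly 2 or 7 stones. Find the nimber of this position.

Compute g(0), g(1), … for moves {2, 7}:
k:     0  1  2  3  4  5  6  7  8  9 10
g(k):  0  0  1  1  0  0  1  1  2  0  0
So g(10) = 0.

0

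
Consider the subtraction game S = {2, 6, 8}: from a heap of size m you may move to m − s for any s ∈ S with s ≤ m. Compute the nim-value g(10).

Compute g(0), g(1), … for moves {2, 6, 8}:
k:     0  1  2  3  4  5  6  7  8  9 10
g(k):  0  0  1  1  0  0  1  1  2  2  3
So g(10) = 3.

3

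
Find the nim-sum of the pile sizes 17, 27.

In binary:
  10001  (17)
  11011  (27)
  -----
  01010  (10)

10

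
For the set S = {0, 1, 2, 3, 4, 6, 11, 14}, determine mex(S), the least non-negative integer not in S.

The values 0, 1, 2, 3, 4 are all present; 5 is the first non-negative integer missing from the set.

5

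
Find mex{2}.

0

0 is not in the set, so the mex is 0.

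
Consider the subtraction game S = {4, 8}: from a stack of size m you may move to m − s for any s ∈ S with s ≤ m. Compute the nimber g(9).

Build the Grundy sequence with g(k) = mex{g(k−s) : s ∈ {4, 8}, s ≤ k}:
g(0) = mex{} = 0
g(1) = mex{} = 0
g(2) = mex{} = 0
g(3) = mex{} = 0
g(4) = mex{0} = 1
g(5) = mex{0} = 1
g(6) = mex{0} = 1
g(7) = mex{0} = 1
g(8) = mex{0,1} = 2
g(9) = mex{0,1} = 2
So g(9) = 2.

2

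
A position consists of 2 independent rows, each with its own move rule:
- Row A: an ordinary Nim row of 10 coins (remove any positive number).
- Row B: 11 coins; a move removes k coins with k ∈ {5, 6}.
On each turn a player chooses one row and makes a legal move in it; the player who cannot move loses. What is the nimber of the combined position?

Row A is a plain Nim row of size 10, so its Grundy value is 10.
Grundy values for row B (subtraction set {5, 6}):
g(0) = mex{} = 0
g(1) = mex{} = 0
g(2) = mex{} = 0
g(3) = mex{} = 0
g(4) = mex{} = 0
g(5) = mex{0} = 1
g(6) = mex{0} = 1
g(7) = mex{0} = 1
g(8) = mex{0} = 1
g(9) = mex{0} = 1
g(10) = mex{0,1} = 2
g(11) = mex{1} = 0
So g(11) = 0.
By the Sprague-Grundy theorem, the Grundy value of a sum of independent games is the XOR of the component values.
Combined value = 10 XOR 0 = 10.

10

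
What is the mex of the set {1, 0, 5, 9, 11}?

2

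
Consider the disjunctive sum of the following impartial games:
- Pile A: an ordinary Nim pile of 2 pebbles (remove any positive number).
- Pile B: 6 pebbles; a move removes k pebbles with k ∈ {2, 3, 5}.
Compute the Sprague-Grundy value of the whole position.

1

Pile A is a plain Nim pile of size 2, so its Grundy value is 2.
For pile B, compute g(0), g(1), … with moves {2, 3, 5}:
g(0) = mex{} = 0
g(1) = mex{} = 0
g(2) = mex{0} = 1
g(3) = mex{0} = 1
g(4) = mex{0,1} = 2
g(5) = mex{0,1} = 2
g(6) = mex{0,1,2} = 3
So g(6) = 3.
The value of a disjunctive sum is the nim-sum of the parts.
Combined value = 2 XOR 3 = 1.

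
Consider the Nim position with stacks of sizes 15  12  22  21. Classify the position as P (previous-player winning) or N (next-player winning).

P-position

Nim-sum: 15 XOR 12 XOR 22 XOR 21 = 0.
The nim-sum is 0, so this is a P-position: the player to move is in a losing position under optimal play.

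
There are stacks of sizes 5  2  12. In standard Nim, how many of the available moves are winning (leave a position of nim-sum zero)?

1

Write each in binary and XOR column by column:
  0101  (5)
  0010  (2)
  1100  (12)
  ----
  1011  (11)
The overall nim-sum is X = 11. A stack of size p has a winning move iff p XOR X < p (reduce it to p XOR X).
  5: 5 XOR 11 = 14 ≥ 5 — no move.
  2: 2 XOR 11 = 9 ≥ 2 — no move.
  12: 12 XOR 11 = 7 < 12 — winning move (to 7).
That gives 1 winning move.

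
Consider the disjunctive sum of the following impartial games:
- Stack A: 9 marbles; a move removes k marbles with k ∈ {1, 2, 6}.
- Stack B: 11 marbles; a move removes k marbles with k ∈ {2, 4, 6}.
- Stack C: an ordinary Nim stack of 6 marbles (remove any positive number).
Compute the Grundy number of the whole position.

5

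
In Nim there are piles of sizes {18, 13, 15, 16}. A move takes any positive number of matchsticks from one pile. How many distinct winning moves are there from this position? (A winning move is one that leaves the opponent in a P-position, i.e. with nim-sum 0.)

0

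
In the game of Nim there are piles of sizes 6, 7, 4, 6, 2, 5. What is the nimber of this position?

Bitwise XOR of the heap sizes:
  110  (6)
  111  (7)
  100  (4)
  110  (6)
  010  (2)
  101  (5)
  ---
  100  (4)

4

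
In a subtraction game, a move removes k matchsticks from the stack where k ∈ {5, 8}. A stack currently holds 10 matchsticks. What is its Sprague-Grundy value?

Grundy values for subtraction set {5, 8}:
k:     0  1  2  3  4  5  6  7  8  9 10
g(k):  0  0  0  0  0  1  1  1  1  1  2
So g(10) = 2.

2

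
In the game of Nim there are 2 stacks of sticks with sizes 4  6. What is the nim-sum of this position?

Nim-sum: 4 ^ 6 = 2.

2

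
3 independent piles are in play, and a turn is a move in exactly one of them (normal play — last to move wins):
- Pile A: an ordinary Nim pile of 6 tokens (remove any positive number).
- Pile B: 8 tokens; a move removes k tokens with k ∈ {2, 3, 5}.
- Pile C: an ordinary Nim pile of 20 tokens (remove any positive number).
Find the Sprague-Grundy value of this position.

Pile A is a plain Nim pile of size 6, so its Grundy value is 6.
Build the Grundy sequence for pile B with g(k) = mex{g(k−s) : s ∈ {2, 3, 5}, s ≤ k}:
g(0) = mex{} = 0
g(1) = mex{} = 0
g(2) = mex{0} = 1
g(3) = mex{0} = 1
g(4) = mex{0,1} = 2
g(5) = mex{0,1} = 2
g(6) = mex{0,1,2} = 3
g(7) = mex{1,2} = 0
g(8) = mex{1,2,3} = 0
So g(8) = 0.
Pile C is a plain Nim pile of size 20, so its Grundy value is 20.
By the Sprague-Grundy theorem, the Grundy value of a sum of independent games is the XOR of the component values.
Combined value = 6 XOR 0 XOR 20 = 18.

18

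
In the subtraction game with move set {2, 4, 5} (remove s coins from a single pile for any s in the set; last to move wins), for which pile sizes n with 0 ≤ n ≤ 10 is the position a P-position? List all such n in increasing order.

0, 1, 7, 8

Build the Grundy sequence with g(k) = mex{g(k−s) : s ∈ {2, 4, 5}, s ≤ k}:
g(0) = mex{} = 0
g(1) = mex{} = 0
g(2) = mex{0} = 1
g(3) = mex{0} = 1
g(4) = mex{0,1} = 2
g(5) = mex{0,1} = 2
g(6) = mex{0,1,2} = 3
g(7) = mex{1,2} = 0
g(8) = mex{1,2,3} = 0
g(9) = mex{0,2} = 1
g(10) = mex{0,2,3} = 1
The P-positions (g = 0) in 0..10 are 0, 1, 7, 8.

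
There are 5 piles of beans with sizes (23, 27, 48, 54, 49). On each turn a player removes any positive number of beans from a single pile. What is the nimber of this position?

Compute the nim-sum pairwise:
23 ^ 27 = 12
12 ^ 48 = 60
60 ^ 54 = 10
10 ^ 49 = 59

59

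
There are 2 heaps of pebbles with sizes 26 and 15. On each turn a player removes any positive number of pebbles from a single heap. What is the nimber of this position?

21

Write each in binary and XOR column by column:
  11010  (26)
  01111  (15)
  -----
  10101  (21)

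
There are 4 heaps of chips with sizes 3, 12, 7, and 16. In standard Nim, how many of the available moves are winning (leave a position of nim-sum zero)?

1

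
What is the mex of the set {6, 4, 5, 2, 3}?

0 is not in the set, so the mex is 0.

0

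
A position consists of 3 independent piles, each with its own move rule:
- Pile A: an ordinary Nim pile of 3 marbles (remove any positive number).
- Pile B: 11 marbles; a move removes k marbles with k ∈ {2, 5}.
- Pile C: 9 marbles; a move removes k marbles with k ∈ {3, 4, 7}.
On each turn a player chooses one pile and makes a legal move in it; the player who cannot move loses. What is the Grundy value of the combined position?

Pile A is a plain Nim pile of size 3, so its Grundy value is 3.
Grundy values for pile B (subtraction set {2, 5}):
g(0) = mex{} = 0
g(1) = mex{} = 0
g(2) = mex{0} = 1
g(3) = mex{0} = 1
g(4) = mex{1} = 0
g(5) = mex{0,1} = 2
g(6) = mex{0} = 1
g(7) = mex{1,2} = 0
g(8) = mex{1} = 0
g(9) = mex{0} = 1
g(10) = mex{0,2} = 1
g(11) = mex{1} = 0
So g(11) = 0.
Build the Grundy sequence for pile C with g(k) = mex{g(k−s) : s ∈ {3, 4, 7}, s ≤ k}:
k:     0  1  2  3  4  5  6  7  8  9
g(k):  0  0  0  1  1  1  2  2  2  3
So g(9) = 3.
By the Sprague-Grundy theorem, the Grundy value of a sum of independent games is the XOR of the component values.
Combined value = 3 XOR 0 XOR 3 = 0.

0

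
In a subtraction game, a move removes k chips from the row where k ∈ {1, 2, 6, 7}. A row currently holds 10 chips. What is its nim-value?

Build the Grundy sequence with g(k) = mex{g(k−s) : s ∈ {1, 2, 6, 7}, s ≤ k}:
g(0) = mex{} = 0
g(1) = mex{0} = 1
g(2) = mex{0,1} = 2
g(3) = mex{1,2} = 0
g(4) = mex{0,2} = 1
g(5) = mex{0,1} = 2
g(6) = mex{0,1,2} = 3
g(7) = mex{0,1,2,3} = 4
g(8) = mex{1,2,3,4} = 0
g(9) = mex{0,2,4} = 1
g(10) = mex{0,1} = 2
So g(10) = 2.

2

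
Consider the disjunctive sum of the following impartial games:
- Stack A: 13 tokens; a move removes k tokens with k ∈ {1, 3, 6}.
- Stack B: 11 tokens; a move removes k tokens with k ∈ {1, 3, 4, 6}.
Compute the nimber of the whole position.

Grundy values for stack A (subtraction set {1, 3, 6}):
g(0) = mex{} = 0
g(1) = mex{0} = 1
g(2) = mex{1} = 0
g(3) = mex{0} = 1
g(4) = mex{1} = 0
g(5) = mex{0} = 1
g(6) = mex{0,1} = 2
g(7) = mex{0,1,2} = 3
g(8) = mex{0,1,3} = 2
g(9) = mex{1,2} = 0
g(10) = mex{0,3} = 1
g(11) = mex{1,2} = 0
g(12) = mex{0,2} = 1
g(13) = mex{1,3} = 0
So g(13) = 0.
Build the Grundy sequence for stack B with g(k) = mex{g(k−s) : s ∈ {1, 3, 4, 6}, s ≤ k}:
g(0) = mex{} = 0
g(1) = mex{0} = 1
g(2) = mex{1} = 0
g(3) = mex{0} = 1
g(4) = mex{0,1} = 2
g(5) = mex{0,1,2} = 3
g(6) = mex{0,1,3} = 2
g(7) = mex{1,2} = 0
g(8) = mex{0,2,3} = 1
g(9) = mex{1,2,3} = 0
g(10) = mex{0,2} = 1
g(11) = mex{0,1,3} = 2
So g(11) = 2.
The value of a disjunctive sum is the nim-sum of the parts.
Combined value = 0 ⊕ 2 = 2.

2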